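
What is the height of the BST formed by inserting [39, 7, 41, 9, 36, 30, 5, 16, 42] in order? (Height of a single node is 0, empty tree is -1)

Insertion order: [39, 7, 41, 9, 36, 30, 5, 16, 42]
Tree (level-order array): [39, 7, 41, 5, 9, None, 42, None, None, None, 36, None, None, 30, None, 16]
Compute height bottom-up (empty subtree = -1):
  height(5) = 1 + max(-1, -1) = 0
  height(16) = 1 + max(-1, -1) = 0
  height(30) = 1 + max(0, -1) = 1
  height(36) = 1 + max(1, -1) = 2
  height(9) = 1 + max(-1, 2) = 3
  height(7) = 1 + max(0, 3) = 4
  height(42) = 1 + max(-1, -1) = 0
  height(41) = 1 + max(-1, 0) = 1
  height(39) = 1 + max(4, 1) = 5
Height = 5


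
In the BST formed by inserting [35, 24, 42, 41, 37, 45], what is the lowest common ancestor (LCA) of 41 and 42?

Tree insertion order: [35, 24, 42, 41, 37, 45]
Tree (level-order array): [35, 24, 42, None, None, 41, 45, 37]
In a BST, the LCA of p=41, q=42 is the first node v on the
root-to-leaf path with p <= v <= q (go left if both < v, right if both > v).
Walk from root:
  at 35: both 41 and 42 > 35, go right
  at 42: 41 <= 42 <= 42, this is the LCA
LCA = 42


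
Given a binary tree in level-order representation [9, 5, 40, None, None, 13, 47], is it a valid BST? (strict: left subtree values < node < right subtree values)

Level-order array: [9, 5, 40, None, None, 13, 47]
Validate using subtree bounds (lo, hi): at each node, require lo < value < hi,
then recurse left with hi=value and right with lo=value.
Preorder trace (stopping at first violation):
  at node 9 with bounds (-inf, +inf): OK
  at node 5 with bounds (-inf, 9): OK
  at node 40 with bounds (9, +inf): OK
  at node 13 with bounds (9, 40): OK
  at node 47 with bounds (40, +inf): OK
No violation found at any node.
Result: Valid BST


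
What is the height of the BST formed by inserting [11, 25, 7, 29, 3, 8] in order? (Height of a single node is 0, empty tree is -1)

Insertion order: [11, 25, 7, 29, 3, 8]
Tree (level-order array): [11, 7, 25, 3, 8, None, 29]
Compute height bottom-up (empty subtree = -1):
  height(3) = 1 + max(-1, -1) = 0
  height(8) = 1 + max(-1, -1) = 0
  height(7) = 1 + max(0, 0) = 1
  height(29) = 1 + max(-1, -1) = 0
  height(25) = 1 + max(-1, 0) = 1
  height(11) = 1 + max(1, 1) = 2
Height = 2


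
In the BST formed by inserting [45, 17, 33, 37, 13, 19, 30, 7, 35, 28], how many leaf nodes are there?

Tree built from: [45, 17, 33, 37, 13, 19, 30, 7, 35, 28]
Tree (level-order array): [45, 17, None, 13, 33, 7, None, 19, 37, None, None, None, 30, 35, None, 28]
Rule: A leaf has 0 children.
Per-node child counts:
  node 45: 1 child(ren)
  node 17: 2 child(ren)
  node 13: 1 child(ren)
  node 7: 0 child(ren)
  node 33: 2 child(ren)
  node 19: 1 child(ren)
  node 30: 1 child(ren)
  node 28: 0 child(ren)
  node 37: 1 child(ren)
  node 35: 0 child(ren)
Matching nodes: [7, 28, 35]
Count of leaf nodes: 3


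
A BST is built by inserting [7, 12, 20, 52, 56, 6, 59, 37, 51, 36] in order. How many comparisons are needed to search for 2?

Search path for 2: 7 -> 6
Found: False
Comparisons: 2


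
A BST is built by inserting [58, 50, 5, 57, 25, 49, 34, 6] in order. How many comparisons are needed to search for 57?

Search path for 57: 58 -> 50 -> 57
Found: True
Comparisons: 3


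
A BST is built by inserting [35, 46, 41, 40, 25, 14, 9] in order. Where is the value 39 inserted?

Starting tree (level order): [35, 25, 46, 14, None, 41, None, 9, None, 40]
Insertion path: 35 -> 46 -> 41 -> 40
Result: insert 39 as left child of 40
Final tree (level order): [35, 25, 46, 14, None, 41, None, 9, None, 40, None, None, None, 39]


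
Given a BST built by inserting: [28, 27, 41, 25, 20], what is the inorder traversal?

Tree insertion order: [28, 27, 41, 25, 20]
Tree (level-order array): [28, 27, 41, 25, None, None, None, 20]
Inorder traversal: [20, 25, 27, 28, 41]


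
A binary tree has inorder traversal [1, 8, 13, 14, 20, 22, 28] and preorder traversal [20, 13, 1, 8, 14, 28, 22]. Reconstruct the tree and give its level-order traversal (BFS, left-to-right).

Inorder:  [1, 8, 13, 14, 20, 22, 28]
Preorder: [20, 13, 1, 8, 14, 28, 22]
Algorithm: preorder visits root first, so consume preorder in order;
for each root, split the current inorder slice at that value into
left-subtree inorder and right-subtree inorder, then recurse.
Recursive splits:
  root=20; inorder splits into left=[1, 8, 13, 14], right=[22, 28]
  root=13; inorder splits into left=[1, 8], right=[14]
  root=1; inorder splits into left=[], right=[8]
  root=8; inorder splits into left=[], right=[]
  root=14; inorder splits into left=[], right=[]
  root=28; inorder splits into left=[22], right=[]
  root=22; inorder splits into left=[], right=[]
Reconstructed level-order: [20, 13, 28, 1, 14, 22, 8]


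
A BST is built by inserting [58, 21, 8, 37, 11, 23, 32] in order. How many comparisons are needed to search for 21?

Search path for 21: 58 -> 21
Found: True
Comparisons: 2


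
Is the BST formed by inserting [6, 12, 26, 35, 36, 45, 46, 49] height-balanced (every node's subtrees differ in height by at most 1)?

Tree (level-order array): [6, None, 12, None, 26, None, 35, None, 36, None, 45, None, 46, None, 49]
Definition: a tree is height-balanced if, at every node, |h(left) - h(right)| <= 1 (empty subtree has height -1).
Bottom-up per-node check:
  node 49: h_left=-1, h_right=-1, diff=0 [OK], height=0
  node 46: h_left=-1, h_right=0, diff=1 [OK], height=1
  node 45: h_left=-1, h_right=1, diff=2 [FAIL (|-1-1|=2 > 1)], height=2
  node 36: h_left=-1, h_right=2, diff=3 [FAIL (|-1-2|=3 > 1)], height=3
  node 35: h_left=-1, h_right=3, diff=4 [FAIL (|-1-3|=4 > 1)], height=4
  node 26: h_left=-1, h_right=4, diff=5 [FAIL (|-1-4|=5 > 1)], height=5
  node 12: h_left=-1, h_right=5, diff=6 [FAIL (|-1-5|=6 > 1)], height=6
  node 6: h_left=-1, h_right=6, diff=7 [FAIL (|-1-6|=7 > 1)], height=7
Node 45 violates the condition: |-1 - 1| = 2 > 1.
Result: Not balanced


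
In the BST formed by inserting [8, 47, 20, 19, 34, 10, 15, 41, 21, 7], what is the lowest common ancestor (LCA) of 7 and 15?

Tree insertion order: [8, 47, 20, 19, 34, 10, 15, 41, 21, 7]
Tree (level-order array): [8, 7, 47, None, None, 20, None, 19, 34, 10, None, 21, 41, None, 15]
In a BST, the LCA of p=7, q=15 is the first node v on the
root-to-leaf path with p <= v <= q (go left if both < v, right if both > v).
Walk from root:
  at 8: 7 <= 8 <= 15, this is the LCA
LCA = 8


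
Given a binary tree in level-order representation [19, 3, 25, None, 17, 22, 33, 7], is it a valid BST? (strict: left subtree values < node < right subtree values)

Level-order array: [19, 3, 25, None, 17, 22, 33, 7]
Validate using subtree bounds (lo, hi): at each node, require lo < value < hi,
then recurse left with hi=value and right with lo=value.
Preorder trace (stopping at first violation):
  at node 19 with bounds (-inf, +inf): OK
  at node 3 with bounds (-inf, 19): OK
  at node 17 with bounds (3, 19): OK
  at node 7 with bounds (3, 17): OK
  at node 25 with bounds (19, +inf): OK
  at node 22 with bounds (19, 25): OK
  at node 33 with bounds (25, +inf): OK
No violation found at any node.
Result: Valid BST


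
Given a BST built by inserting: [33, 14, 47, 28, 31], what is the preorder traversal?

Tree insertion order: [33, 14, 47, 28, 31]
Tree (level-order array): [33, 14, 47, None, 28, None, None, None, 31]
Preorder traversal: [33, 14, 28, 31, 47]


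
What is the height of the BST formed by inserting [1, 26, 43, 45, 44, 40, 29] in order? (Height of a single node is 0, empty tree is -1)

Insertion order: [1, 26, 43, 45, 44, 40, 29]
Tree (level-order array): [1, None, 26, None, 43, 40, 45, 29, None, 44]
Compute height bottom-up (empty subtree = -1):
  height(29) = 1 + max(-1, -1) = 0
  height(40) = 1 + max(0, -1) = 1
  height(44) = 1 + max(-1, -1) = 0
  height(45) = 1 + max(0, -1) = 1
  height(43) = 1 + max(1, 1) = 2
  height(26) = 1 + max(-1, 2) = 3
  height(1) = 1 + max(-1, 3) = 4
Height = 4


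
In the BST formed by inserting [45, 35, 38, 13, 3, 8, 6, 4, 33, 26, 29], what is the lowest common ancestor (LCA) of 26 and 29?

Tree insertion order: [45, 35, 38, 13, 3, 8, 6, 4, 33, 26, 29]
Tree (level-order array): [45, 35, None, 13, 38, 3, 33, None, None, None, 8, 26, None, 6, None, None, 29, 4]
In a BST, the LCA of p=26, q=29 is the first node v on the
root-to-leaf path with p <= v <= q (go left if both < v, right if both > v).
Walk from root:
  at 45: both 26 and 29 < 45, go left
  at 35: both 26 and 29 < 35, go left
  at 13: both 26 and 29 > 13, go right
  at 33: both 26 and 29 < 33, go left
  at 26: 26 <= 26 <= 29, this is the LCA
LCA = 26


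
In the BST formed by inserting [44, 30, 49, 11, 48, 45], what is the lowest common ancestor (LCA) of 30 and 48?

Tree insertion order: [44, 30, 49, 11, 48, 45]
Tree (level-order array): [44, 30, 49, 11, None, 48, None, None, None, 45]
In a BST, the LCA of p=30, q=48 is the first node v on the
root-to-leaf path with p <= v <= q (go left if both < v, right if both > v).
Walk from root:
  at 44: 30 <= 44 <= 48, this is the LCA
LCA = 44


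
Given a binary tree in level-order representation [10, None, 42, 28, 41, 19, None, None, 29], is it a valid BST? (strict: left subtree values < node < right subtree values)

Level-order array: [10, None, 42, 28, 41, 19, None, None, 29]
Validate using subtree bounds (lo, hi): at each node, require lo < value < hi,
then recurse left with hi=value and right with lo=value.
Preorder trace (stopping at first violation):
  at node 10 with bounds (-inf, +inf): OK
  at node 42 with bounds (10, +inf): OK
  at node 28 with bounds (10, 42): OK
  at node 19 with bounds (10, 28): OK
  at node 41 with bounds (42, +inf): VIOLATION
Node 41 violates its bound: not (42 < 41 < +inf).
Result: Not a valid BST


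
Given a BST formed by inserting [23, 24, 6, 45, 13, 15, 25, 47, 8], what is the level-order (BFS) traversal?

Tree insertion order: [23, 24, 6, 45, 13, 15, 25, 47, 8]
Tree (level-order array): [23, 6, 24, None, 13, None, 45, 8, 15, 25, 47]
BFS from the root, enqueuing left then right child of each popped node:
  queue [23] -> pop 23, enqueue [6, 24], visited so far: [23]
  queue [6, 24] -> pop 6, enqueue [13], visited so far: [23, 6]
  queue [24, 13] -> pop 24, enqueue [45], visited so far: [23, 6, 24]
  queue [13, 45] -> pop 13, enqueue [8, 15], visited so far: [23, 6, 24, 13]
  queue [45, 8, 15] -> pop 45, enqueue [25, 47], visited so far: [23, 6, 24, 13, 45]
  queue [8, 15, 25, 47] -> pop 8, enqueue [none], visited so far: [23, 6, 24, 13, 45, 8]
  queue [15, 25, 47] -> pop 15, enqueue [none], visited so far: [23, 6, 24, 13, 45, 8, 15]
  queue [25, 47] -> pop 25, enqueue [none], visited so far: [23, 6, 24, 13, 45, 8, 15, 25]
  queue [47] -> pop 47, enqueue [none], visited so far: [23, 6, 24, 13, 45, 8, 15, 25, 47]
Result: [23, 6, 24, 13, 45, 8, 15, 25, 47]


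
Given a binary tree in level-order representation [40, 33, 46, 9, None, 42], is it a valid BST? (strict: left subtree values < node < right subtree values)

Level-order array: [40, 33, 46, 9, None, 42]
Validate using subtree bounds (lo, hi): at each node, require lo < value < hi,
then recurse left with hi=value and right with lo=value.
Preorder trace (stopping at first violation):
  at node 40 with bounds (-inf, +inf): OK
  at node 33 with bounds (-inf, 40): OK
  at node 9 with bounds (-inf, 33): OK
  at node 46 with bounds (40, +inf): OK
  at node 42 with bounds (40, 46): OK
No violation found at any node.
Result: Valid BST


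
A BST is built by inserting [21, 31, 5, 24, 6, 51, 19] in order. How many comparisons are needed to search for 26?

Search path for 26: 21 -> 31 -> 24
Found: False
Comparisons: 3


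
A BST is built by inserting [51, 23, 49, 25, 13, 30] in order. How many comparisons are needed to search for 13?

Search path for 13: 51 -> 23 -> 13
Found: True
Comparisons: 3


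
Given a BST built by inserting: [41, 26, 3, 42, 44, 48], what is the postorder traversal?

Tree insertion order: [41, 26, 3, 42, 44, 48]
Tree (level-order array): [41, 26, 42, 3, None, None, 44, None, None, None, 48]
Postorder traversal: [3, 26, 48, 44, 42, 41]


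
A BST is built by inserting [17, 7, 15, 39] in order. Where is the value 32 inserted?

Starting tree (level order): [17, 7, 39, None, 15]
Insertion path: 17 -> 39
Result: insert 32 as left child of 39
Final tree (level order): [17, 7, 39, None, 15, 32]


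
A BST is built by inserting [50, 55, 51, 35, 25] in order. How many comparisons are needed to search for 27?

Search path for 27: 50 -> 35 -> 25
Found: False
Comparisons: 3


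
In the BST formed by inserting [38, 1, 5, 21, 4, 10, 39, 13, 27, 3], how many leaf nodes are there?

Tree built from: [38, 1, 5, 21, 4, 10, 39, 13, 27, 3]
Tree (level-order array): [38, 1, 39, None, 5, None, None, 4, 21, 3, None, 10, 27, None, None, None, 13]
Rule: A leaf has 0 children.
Per-node child counts:
  node 38: 2 child(ren)
  node 1: 1 child(ren)
  node 5: 2 child(ren)
  node 4: 1 child(ren)
  node 3: 0 child(ren)
  node 21: 2 child(ren)
  node 10: 1 child(ren)
  node 13: 0 child(ren)
  node 27: 0 child(ren)
  node 39: 0 child(ren)
Matching nodes: [3, 13, 27, 39]
Count of leaf nodes: 4


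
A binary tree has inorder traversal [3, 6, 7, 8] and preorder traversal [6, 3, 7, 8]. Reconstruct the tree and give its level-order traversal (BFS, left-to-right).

Inorder:  [3, 6, 7, 8]
Preorder: [6, 3, 7, 8]
Algorithm: preorder visits root first, so consume preorder in order;
for each root, split the current inorder slice at that value into
left-subtree inorder and right-subtree inorder, then recurse.
Recursive splits:
  root=6; inorder splits into left=[3], right=[7, 8]
  root=3; inorder splits into left=[], right=[]
  root=7; inorder splits into left=[], right=[8]
  root=8; inorder splits into left=[], right=[]
Reconstructed level-order: [6, 3, 7, 8]


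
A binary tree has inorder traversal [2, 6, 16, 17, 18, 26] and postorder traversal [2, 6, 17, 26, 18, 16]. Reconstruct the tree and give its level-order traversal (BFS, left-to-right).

Inorder:   [2, 6, 16, 17, 18, 26]
Postorder: [2, 6, 17, 26, 18, 16]
Algorithm: postorder visits root last, so walk postorder right-to-left;
each value is the root of the current inorder slice — split it at that
value, recurse on the right subtree first, then the left.
Recursive splits:
  root=16; inorder splits into left=[2, 6], right=[17, 18, 26]
  root=18; inorder splits into left=[17], right=[26]
  root=26; inorder splits into left=[], right=[]
  root=17; inorder splits into left=[], right=[]
  root=6; inorder splits into left=[2], right=[]
  root=2; inorder splits into left=[], right=[]
Reconstructed level-order: [16, 6, 18, 2, 17, 26]


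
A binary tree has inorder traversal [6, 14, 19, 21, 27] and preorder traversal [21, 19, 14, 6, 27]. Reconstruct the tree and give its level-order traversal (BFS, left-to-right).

Inorder:  [6, 14, 19, 21, 27]
Preorder: [21, 19, 14, 6, 27]
Algorithm: preorder visits root first, so consume preorder in order;
for each root, split the current inorder slice at that value into
left-subtree inorder and right-subtree inorder, then recurse.
Recursive splits:
  root=21; inorder splits into left=[6, 14, 19], right=[27]
  root=19; inorder splits into left=[6, 14], right=[]
  root=14; inorder splits into left=[6], right=[]
  root=6; inorder splits into left=[], right=[]
  root=27; inorder splits into left=[], right=[]
Reconstructed level-order: [21, 19, 27, 14, 6]


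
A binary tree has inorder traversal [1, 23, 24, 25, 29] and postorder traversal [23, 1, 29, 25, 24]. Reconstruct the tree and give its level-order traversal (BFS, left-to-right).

Inorder:   [1, 23, 24, 25, 29]
Postorder: [23, 1, 29, 25, 24]
Algorithm: postorder visits root last, so walk postorder right-to-left;
each value is the root of the current inorder slice — split it at that
value, recurse on the right subtree first, then the left.
Recursive splits:
  root=24; inorder splits into left=[1, 23], right=[25, 29]
  root=25; inorder splits into left=[], right=[29]
  root=29; inorder splits into left=[], right=[]
  root=1; inorder splits into left=[], right=[23]
  root=23; inorder splits into left=[], right=[]
Reconstructed level-order: [24, 1, 25, 23, 29]


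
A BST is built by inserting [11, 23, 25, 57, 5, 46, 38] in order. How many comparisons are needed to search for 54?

Search path for 54: 11 -> 23 -> 25 -> 57 -> 46
Found: False
Comparisons: 5


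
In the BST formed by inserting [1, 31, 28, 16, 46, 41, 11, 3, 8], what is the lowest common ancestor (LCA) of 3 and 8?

Tree insertion order: [1, 31, 28, 16, 46, 41, 11, 3, 8]
Tree (level-order array): [1, None, 31, 28, 46, 16, None, 41, None, 11, None, None, None, 3, None, None, 8]
In a BST, the LCA of p=3, q=8 is the first node v on the
root-to-leaf path with p <= v <= q (go left if both < v, right if both > v).
Walk from root:
  at 1: both 3 and 8 > 1, go right
  at 31: both 3 and 8 < 31, go left
  at 28: both 3 and 8 < 28, go left
  at 16: both 3 and 8 < 16, go left
  at 11: both 3 and 8 < 11, go left
  at 3: 3 <= 3 <= 8, this is the LCA
LCA = 3


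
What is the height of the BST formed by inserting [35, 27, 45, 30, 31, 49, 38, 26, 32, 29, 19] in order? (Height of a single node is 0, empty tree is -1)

Insertion order: [35, 27, 45, 30, 31, 49, 38, 26, 32, 29, 19]
Tree (level-order array): [35, 27, 45, 26, 30, 38, 49, 19, None, 29, 31, None, None, None, None, None, None, None, None, None, 32]
Compute height bottom-up (empty subtree = -1):
  height(19) = 1 + max(-1, -1) = 0
  height(26) = 1 + max(0, -1) = 1
  height(29) = 1 + max(-1, -1) = 0
  height(32) = 1 + max(-1, -1) = 0
  height(31) = 1 + max(-1, 0) = 1
  height(30) = 1 + max(0, 1) = 2
  height(27) = 1 + max(1, 2) = 3
  height(38) = 1 + max(-1, -1) = 0
  height(49) = 1 + max(-1, -1) = 0
  height(45) = 1 + max(0, 0) = 1
  height(35) = 1 + max(3, 1) = 4
Height = 4


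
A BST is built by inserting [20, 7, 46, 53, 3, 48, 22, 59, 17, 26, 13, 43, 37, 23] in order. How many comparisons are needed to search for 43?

Search path for 43: 20 -> 46 -> 22 -> 26 -> 43
Found: True
Comparisons: 5


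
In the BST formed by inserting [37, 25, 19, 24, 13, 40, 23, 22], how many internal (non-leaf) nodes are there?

Tree built from: [37, 25, 19, 24, 13, 40, 23, 22]
Tree (level-order array): [37, 25, 40, 19, None, None, None, 13, 24, None, None, 23, None, 22]
Rule: An internal node has at least one child.
Per-node child counts:
  node 37: 2 child(ren)
  node 25: 1 child(ren)
  node 19: 2 child(ren)
  node 13: 0 child(ren)
  node 24: 1 child(ren)
  node 23: 1 child(ren)
  node 22: 0 child(ren)
  node 40: 0 child(ren)
Matching nodes: [37, 25, 19, 24, 23]
Count of internal (non-leaf) nodes: 5


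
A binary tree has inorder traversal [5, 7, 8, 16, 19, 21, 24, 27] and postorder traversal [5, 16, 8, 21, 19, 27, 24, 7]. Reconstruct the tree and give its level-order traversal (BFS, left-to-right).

Inorder:   [5, 7, 8, 16, 19, 21, 24, 27]
Postorder: [5, 16, 8, 21, 19, 27, 24, 7]
Algorithm: postorder visits root last, so walk postorder right-to-left;
each value is the root of the current inorder slice — split it at that
value, recurse on the right subtree first, then the left.
Recursive splits:
  root=7; inorder splits into left=[5], right=[8, 16, 19, 21, 24, 27]
  root=24; inorder splits into left=[8, 16, 19, 21], right=[27]
  root=27; inorder splits into left=[], right=[]
  root=19; inorder splits into left=[8, 16], right=[21]
  root=21; inorder splits into left=[], right=[]
  root=8; inorder splits into left=[], right=[16]
  root=16; inorder splits into left=[], right=[]
  root=5; inorder splits into left=[], right=[]
Reconstructed level-order: [7, 5, 24, 19, 27, 8, 21, 16]


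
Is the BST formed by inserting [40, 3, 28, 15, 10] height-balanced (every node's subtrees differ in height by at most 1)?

Tree (level-order array): [40, 3, None, None, 28, 15, None, 10]
Definition: a tree is height-balanced if, at every node, |h(left) - h(right)| <= 1 (empty subtree has height -1).
Bottom-up per-node check:
  node 10: h_left=-1, h_right=-1, diff=0 [OK], height=0
  node 15: h_left=0, h_right=-1, diff=1 [OK], height=1
  node 28: h_left=1, h_right=-1, diff=2 [FAIL (|1--1|=2 > 1)], height=2
  node 3: h_left=-1, h_right=2, diff=3 [FAIL (|-1-2|=3 > 1)], height=3
  node 40: h_left=3, h_right=-1, diff=4 [FAIL (|3--1|=4 > 1)], height=4
Node 28 violates the condition: |1 - -1| = 2 > 1.
Result: Not balanced


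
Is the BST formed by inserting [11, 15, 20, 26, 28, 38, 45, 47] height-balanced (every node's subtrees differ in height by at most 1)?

Tree (level-order array): [11, None, 15, None, 20, None, 26, None, 28, None, 38, None, 45, None, 47]
Definition: a tree is height-balanced if, at every node, |h(left) - h(right)| <= 1 (empty subtree has height -1).
Bottom-up per-node check:
  node 47: h_left=-1, h_right=-1, diff=0 [OK], height=0
  node 45: h_left=-1, h_right=0, diff=1 [OK], height=1
  node 38: h_left=-1, h_right=1, diff=2 [FAIL (|-1-1|=2 > 1)], height=2
  node 28: h_left=-1, h_right=2, diff=3 [FAIL (|-1-2|=3 > 1)], height=3
  node 26: h_left=-1, h_right=3, diff=4 [FAIL (|-1-3|=4 > 1)], height=4
  node 20: h_left=-1, h_right=4, diff=5 [FAIL (|-1-4|=5 > 1)], height=5
  node 15: h_left=-1, h_right=5, diff=6 [FAIL (|-1-5|=6 > 1)], height=6
  node 11: h_left=-1, h_right=6, diff=7 [FAIL (|-1-6|=7 > 1)], height=7
Node 38 violates the condition: |-1 - 1| = 2 > 1.
Result: Not balanced


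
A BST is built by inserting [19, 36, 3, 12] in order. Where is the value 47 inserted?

Starting tree (level order): [19, 3, 36, None, 12]
Insertion path: 19 -> 36
Result: insert 47 as right child of 36
Final tree (level order): [19, 3, 36, None, 12, None, 47]


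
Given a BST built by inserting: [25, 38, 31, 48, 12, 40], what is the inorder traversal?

Tree insertion order: [25, 38, 31, 48, 12, 40]
Tree (level-order array): [25, 12, 38, None, None, 31, 48, None, None, 40]
Inorder traversal: [12, 25, 31, 38, 40, 48]


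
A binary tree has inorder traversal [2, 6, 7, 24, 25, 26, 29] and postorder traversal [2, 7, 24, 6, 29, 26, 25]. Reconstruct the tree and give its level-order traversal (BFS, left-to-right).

Inorder:   [2, 6, 7, 24, 25, 26, 29]
Postorder: [2, 7, 24, 6, 29, 26, 25]
Algorithm: postorder visits root last, so walk postorder right-to-left;
each value is the root of the current inorder slice — split it at that
value, recurse on the right subtree first, then the left.
Recursive splits:
  root=25; inorder splits into left=[2, 6, 7, 24], right=[26, 29]
  root=26; inorder splits into left=[], right=[29]
  root=29; inorder splits into left=[], right=[]
  root=6; inorder splits into left=[2], right=[7, 24]
  root=24; inorder splits into left=[7], right=[]
  root=7; inorder splits into left=[], right=[]
  root=2; inorder splits into left=[], right=[]
Reconstructed level-order: [25, 6, 26, 2, 24, 29, 7]


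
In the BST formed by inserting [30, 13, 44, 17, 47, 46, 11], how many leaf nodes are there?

Tree built from: [30, 13, 44, 17, 47, 46, 11]
Tree (level-order array): [30, 13, 44, 11, 17, None, 47, None, None, None, None, 46]
Rule: A leaf has 0 children.
Per-node child counts:
  node 30: 2 child(ren)
  node 13: 2 child(ren)
  node 11: 0 child(ren)
  node 17: 0 child(ren)
  node 44: 1 child(ren)
  node 47: 1 child(ren)
  node 46: 0 child(ren)
Matching nodes: [11, 17, 46]
Count of leaf nodes: 3


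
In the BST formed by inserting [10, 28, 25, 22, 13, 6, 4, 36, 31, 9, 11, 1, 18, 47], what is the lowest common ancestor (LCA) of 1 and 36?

Tree insertion order: [10, 28, 25, 22, 13, 6, 4, 36, 31, 9, 11, 1, 18, 47]
Tree (level-order array): [10, 6, 28, 4, 9, 25, 36, 1, None, None, None, 22, None, 31, 47, None, None, 13, None, None, None, None, None, 11, 18]
In a BST, the LCA of p=1, q=36 is the first node v on the
root-to-leaf path with p <= v <= q (go left if both < v, right if both > v).
Walk from root:
  at 10: 1 <= 10 <= 36, this is the LCA
LCA = 10


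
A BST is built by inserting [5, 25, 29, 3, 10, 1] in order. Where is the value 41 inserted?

Starting tree (level order): [5, 3, 25, 1, None, 10, 29]
Insertion path: 5 -> 25 -> 29
Result: insert 41 as right child of 29
Final tree (level order): [5, 3, 25, 1, None, 10, 29, None, None, None, None, None, 41]


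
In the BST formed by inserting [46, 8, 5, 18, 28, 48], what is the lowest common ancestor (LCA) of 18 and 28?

Tree insertion order: [46, 8, 5, 18, 28, 48]
Tree (level-order array): [46, 8, 48, 5, 18, None, None, None, None, None, 28]
In a BST, the LCA of p=18, q=28 is the first node v on the
root-to-leaf path with p <= v <= q (go left if both < v, right if both > v).
Walk from root:
  at 46: both 18 and 28 < 46, go left
  at 8: both 18 and 28 > 8, go right
  at 18: 18 <= 18 <= 28, this is the LCA
LCA = 18


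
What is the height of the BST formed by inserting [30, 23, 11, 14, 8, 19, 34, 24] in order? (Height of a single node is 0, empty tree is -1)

Insertion order: [30, 23, 11, 14, 8, 19, 34, 24]
Tree (level-order array): [30, 23, 34, 11, 24, None, None, 8, 14, None, None, None, None, None, 19]
Compute height bottom-up (empty subtree = -1):
  height(8) = 1 + max(-1, -1) = 0
  height(19) = 1 + max(-1, -1) = 0
  height(14) = 1 + max(-1, 0) = 1
  height(11) = 1 + max(0, 1) = 2
  height(24) = 1 + max(-1, -1) = 0
  height(23) = 1 + max(2, 0) = 3
  height(34) = 1 + max(-1, -1) = 0
  height(30) = 1 + max(3, 0) = 4
Height = 4


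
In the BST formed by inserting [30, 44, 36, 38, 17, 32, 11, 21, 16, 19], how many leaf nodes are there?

Tree built from: [30, 44, 36, 38, 17, 32, 11, 21, 16, 19]
Tree (level-order array): [30, 17, 44, 11, 21, 36, None, None, 16, 19, None, 32, 38]
Rule: A leaf has 0 children.
Per-node child counts:
  node 30: 2 child(ren)
  node 17: 2 child(ren)
  node 11: 1 child(ren)
  node 16: 0 child(ren)
  node 21: 1 child(ren)
  node 19: 0 child(ren)
  node 44: 1 child(ren)
  node 36: 2 child(ren)
  node 32: 0 child(ren)
  node 38: 0 child(ren)
Matching nodes: [16, 19, 32, 38]
Count of leaf nodes: 4


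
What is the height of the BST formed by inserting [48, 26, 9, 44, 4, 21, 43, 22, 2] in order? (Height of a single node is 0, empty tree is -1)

Insertion order: [48, 26, 9, 44, 4, 21, 43, 22, 2]
Tree (level-order array): [48, 26, None, 9, 44, 4, 21, 43, None, 2, None, None, 22]
Compute height bottom-up (empty subtree = -1):
  height(2) = 1 + max(-1, -1) = 0
  height(4) = 1 + max(0, -1) = 1
  height(22) = 1 + max(-1, -1) = 0
  height(21) = 1 + max(-1, 0) = 1
  height(9) = 1 + max(1, 1) = 2
  height(43) = 1 + max(-1, -1) = 0
  height(44) = 1 + max(0, -1) = 1
  height(26) = 1 + max(2, 1) = 3
  height(48) = 1 + max(3, -1) = 4
Height = 4


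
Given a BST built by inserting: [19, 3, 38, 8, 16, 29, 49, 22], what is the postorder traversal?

Tree insertion order: [19, 3, 38, 8, 16, 29, 49, 22]
Tree (level-order array): [19, 3, 38, None, 8, 29, 49, None, 16, 22]
Postorder traversal: [16, 8, 3, 22, 29, 49, 38, 19]


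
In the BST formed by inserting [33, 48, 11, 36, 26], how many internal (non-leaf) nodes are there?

Tree built from: [33, 48, 11, 36, 26]
Tree (level-order array): [33, 11, 48, None, 26, 36]
Rule: An internal node has at least one child.
Per-node child counts:
  node 33: 2 child(ren)
  node 11: 1 child(ren)
  node 26: 0 child(ren)
  node 48: 1 child(ren)
  node 36: 0 child(ren)
Matching nodes: [33, 11, 48]
Count of internal (non-leaf) nodes: 3


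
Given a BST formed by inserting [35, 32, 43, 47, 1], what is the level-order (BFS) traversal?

Tree insertion order: [35, 32, 43, 47, 1]
Tree (level-order array): [35, 32, 43, 1, None, None, 47]
BFS from the root, enqueuing left then right child of each popped node:
  queue [35] -> pop 35, enqueue [32, 43], visited so far: [35]
  queue [32, 43] -> pop 32, enqueue [1], visited so far: [35, 32]
  queue [43, 1] -> pop 43, enqueue [47], visited so far: [35, 32, 43]
  queue [1, 47] -> pop 1, enqueue [none], visited so far: [35, 32, 43, 1]
  queue [47] -> pop 47, enqueue [none], visited so far: [35, 32, 43, 1, 47]
Result: [35, 32, 43, 1, 47]


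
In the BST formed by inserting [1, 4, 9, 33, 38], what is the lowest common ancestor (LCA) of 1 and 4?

Tree insertion order: [1, 4, 9, 33, 38]
Tree (level-order array): [1, None, 4, None, 9, None, 33, None, 38]
In a BST, the LCA of p=1, q=4 is the first node v on the
root-to-leaf path with p <= v <= q (go left if both < v, right if both > v).
Walk from root:
  at 1: 1 <= 1 <= 4, this is the LCA
LCA = 1


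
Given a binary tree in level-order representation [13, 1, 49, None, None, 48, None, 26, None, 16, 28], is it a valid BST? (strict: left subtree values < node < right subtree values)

Level-order array: [13, 1, 49, None, None, 48, None, 26, None, 16, 28]
Validate using subtree bounds (lo, hi): at each node, require lo < value < hi,
then recurse left with hi=value and right with lo=value.
Preorder trace (stopping at first violation):
  at node 13 with bounds (-inf, +inf): OK
  at node 1 with bounds (-inf, 13): OK
  at node 49 with bounds (13, +inf): OK
  at node 48 with bounds (13, 49): OK
  at node 26 with bounds (13, 48): OK
  at node 16 with bounds (13, 26): OK
  at node 28 with bounds (26, 48): OK
No violation found at any node.
Result: Valid BST


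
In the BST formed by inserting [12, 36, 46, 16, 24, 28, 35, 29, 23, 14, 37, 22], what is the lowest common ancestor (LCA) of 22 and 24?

Tree insertion order: [12, 36, 46, 16, 24, 28, 35, 29, 23, 14, 37, 22]
Tree (level-order array): [12, None, 36, 16, 46, 14, 24, 37, None, None, None, 23, 28, None, None, 22, None, None, 35, None, None, 29]
In a BST, the LCA of p=22, q=24 is the first node v on the
root-to-leaf path with p <= v <= q (go left if both < v, right if both > v).
Walk from root:
  at 12: both 22 and 24 > 12, go right
  at 36: both 22 and 24 < 36, go left
  at 16: both 22 and 24 > 16, go right
  at 24: 22 <= 24 <= 24, this is the LCA
LCA = 24


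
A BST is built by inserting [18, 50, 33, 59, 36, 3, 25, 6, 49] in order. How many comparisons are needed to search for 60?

Search path for 60: 18 -> 50 -> 59
Found: False
Comparisons: 3


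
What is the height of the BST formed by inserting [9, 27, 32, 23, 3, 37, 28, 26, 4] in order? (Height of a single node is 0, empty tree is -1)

Insertion order: [9, 27, 32, 23, 3, 37, 28, 26, 4]
Tree (level-order array): [9, 3, 27, None, 4, 23, 32, None, None, None, 26, 28, 37]
Compute height bottom-up (empty subtree = -1):
  height(4) = 1 + max(-1, -1) = 0
  height(3) = 1 + max(-1, 0) = 1
  height(26) = 1 + max(-1, -1) = 0
  height(23) = 1 + max(-1, 0) = 1
  height(28) = 1 + max(-1, -1) = 0
  height(37) = 1 + max(-1, -1) = 0
  height(32) = 1 + max(0, 0) = 1
  height(27) = 1 + max(1, 1) = 2
  height(9) = 1 + max(1, 2) = 3
Height = 3


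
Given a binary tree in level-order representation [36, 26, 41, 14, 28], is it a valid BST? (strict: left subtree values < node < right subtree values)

Level-order array: [36, 26, 41, 14, 28]
Validate using subtree bounds (lo, hi): at each node, require lo < value < hi,
then recurse left with hi=value and right with lo=value.
Preorder trace (stopping at first violation):
  at node 36 with bounds (-inf, +inf): OK
  at node 26 with bounds (-inf, 36): OK
  at node 14 with bounds (-inf, 26): OK
  at node 28 with bounds (26, 36): OK
  at node 41 with bounds (36, +inf): OK
No violation found at any node.
Result: Valid BST


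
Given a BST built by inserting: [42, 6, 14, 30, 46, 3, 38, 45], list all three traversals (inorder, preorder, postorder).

Tree insertion order: [42, 6, 14, 30, 46, 3, 38, 45]
Tree (level-order array): [42, 6, 46, 3, 14, 45, None, None, None, None, 30, None, None, None, 38]
Inorder (L, root, R): [3, 6, 14, 30, 38, 42, 45, 46]
Preorder (root, L, R): [42, 6, 3, 14, 30, 38, 46, 45]
Postorder (L, R, root): [3, 38, 30, 14, 6, 45, 46, 42]


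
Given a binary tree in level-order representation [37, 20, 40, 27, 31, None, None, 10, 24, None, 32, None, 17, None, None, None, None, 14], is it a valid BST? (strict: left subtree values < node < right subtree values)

Level-order array: [37, 20, 40, 27, 31, None, None, 10, 24, None, 32, None, 17, None, None, None, None, 14]
Validate using subtree bounds (lo, hi): at each node, require lo < value < hi,
then recurse left with hi=value and right with lo=value.
Preorder trace (stopping at first violation):
  at node 37 with bounds (-inf, +inf): OK
  at node 20 with bounds (-inf, 37): OK
  at node 27 with bounds (-inf, 20): VIOLATION
Node 27 violates its bound: not (-inf < 27 < 20).
Result: Not a valid BST


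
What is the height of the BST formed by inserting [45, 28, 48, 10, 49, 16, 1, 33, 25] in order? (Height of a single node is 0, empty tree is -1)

Insertion order: [45, 28, 48, 10, 49, 16, 1, 33, 25]
Tree (level-order array): [45, 28, 48, 10, 33, None, 49, 1, 16, None, None, None, None, None, None, None, 25]
Compute height bottom-up (empty subtree = -1):
  height(1) = 1 + max(-1, -1) = 0
  height(25) = 1 + max(-1, -1) = 0
  height(16) = 1 + max(-1, 0) = 1
  height(10) = 1 + max(0, 1) = 2
  height(33) = 1 + max(-1, -1) = 0
  height(28) = 1 + max(2, 0) = 3
  height(49) = 1 + max(-1, -1) = 0
  height(48) = 1 + max(-1, 0) = 1
  height(45) = 1 + max(3, 1) = 4
Height = 4


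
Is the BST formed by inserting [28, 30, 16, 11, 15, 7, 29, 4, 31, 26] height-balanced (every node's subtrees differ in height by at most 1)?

Tree (level-order array): [28, 16, 30, 11, 26, 29, 31, 7, 15, None, None, None, None, None, None, 4]
Definition: a tree is height-balanced if, at every node, |h(left) - h(right)| <= 1 (empty subtree has height -1).
Bottom-up per-node check:
  node 4: h_left=-1, h_right=-1, diff=0 [OK], height=0
  node 7: h_left=0, h_right=-1, diff=1 [OK], height=1
  node 15: h_left=-1, h_right=-1, diff=0 [OK], height=0
  node 11: h_left=1, h_right=0, diff=1 [OK], height=2
  node 26: h_left=-1, h_right=-1, diff=0 [OK], height=0
  node 16: h_left=2, h_right=0, diff=2 [FAIL (|2-0|=2 > 1)], height=3
  node 29: h_left=-1, h_right=-1, diff=0 [OK], height=0
  node 31: h_left=-1, h_right=-1, diff=0 [OK], height=0
  node 30: h_left=0, h_right=0, diff=0 [OK], height=1
  node 28: h_left=3, h_right=1, diff=2 [FAIL (|3-1|=2 > 1)], height=4
Node 16 violates the condition: |2 - 0| = 2 > 1.
Result: Not balanced


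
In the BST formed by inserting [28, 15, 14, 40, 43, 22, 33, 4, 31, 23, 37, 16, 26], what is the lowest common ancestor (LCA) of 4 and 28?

Tree insertion order: [28, 15, 14, 40, 43, 22, 33, 4, 31, 23, 37, 16, 26]
Tree (level-order array): [28, 15, 40, 14, 22, 33, 43, 4, None, 16, 23, 31, 37, None, None, None, None, None, None, None, 26]
In a BST, the LCA of p=4, q=28 is the first node v on the
root-to-leaf path with p <= v <= q (go left if both < v, right if both > v).
Walk from root:
  at 28: 4 <= 28 <= 28, this is the LCA
LCA = 28


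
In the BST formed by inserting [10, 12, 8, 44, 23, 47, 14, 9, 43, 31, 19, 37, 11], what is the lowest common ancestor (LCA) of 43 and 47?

Tree insertion order: [10, 12, 8, 44, 23, 47, 14, 9, 43, 31, 19, 37, 11]
Tree (level-order array): [10, 8, 12, None, 9, 11, 44, None, None, None, None, 23, 47, 14, 43, None, None, None, 19, 31, None, None, None, None, 37]
In a BST, the LCA of p=43, q=47 is the first node v on the
root-to-leaf path with p <= v <= q (go left if both < v, right if both > v).
Walk from root:
  at 10: both 43 and 47 > 10, go right
  at 12: both 43 and 47 > 12, go right
  at 44: 43 <= 44 <= 47, this is the LCA
LCA = 44


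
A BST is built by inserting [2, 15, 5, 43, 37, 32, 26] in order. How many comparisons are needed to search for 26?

Search path for 26: 2 -> 15 -> 43 -> 37 -> 32 -> 26
Found: True
Comparisons: 6


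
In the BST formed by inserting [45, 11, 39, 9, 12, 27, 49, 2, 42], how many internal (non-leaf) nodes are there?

Tree built from: [45, 11, 39, 9, 12, 27, 49, 2, 42]
Tree (level-order array): [45, 11, 49, 9, 39, None, None, 2, None, 12, 42, None, None, None, 27]
Rule: An internal node has at least one child.
Per-node child counts:
  node 45: 2 child(ren)
  node 11: 2 child(ren)
  node 9: 1 child(ren)
  node 2: 0 child(ren)
  node 39: 2 child(ren)
  node 12: 1 child(ren)
  node 27: 0 child(ren)
  node 42: 0 child(ren)
  node 49: 0 child(ren)
Matching nodes: [45, 11, 9, 39, 12]
Count of internal (non-leaf) nodes: 5


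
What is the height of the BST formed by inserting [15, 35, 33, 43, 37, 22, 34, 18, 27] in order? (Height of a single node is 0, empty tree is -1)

Insertion order: [15, 35, 33, 43, 37, 22, 34, 18, 27]
Tree (level-order array): [15, None, 35, 33, 43, 22, 34, 37, None, 18, 27]
Compute height bottom-up (empty subtree = -1):
  height(18) = 1 + max(-1, -1) = 0
  height(27) = 1 + max(-1, -1) = 0
  height(22) = 1 + max(0, 0) = 1
  height(34) = 1 + max(-1, -1) = 0
  height(33) = 1 + max(1, 0) = 2
  height(37) = 1 + max(-1, -1) = 0
  height(43) = 1 + max(0, -1) = 1
  height(35) = 1 + max(2, 1) = 3
  height(15) = 1 + max(-1, 3) = 4
Height = 4


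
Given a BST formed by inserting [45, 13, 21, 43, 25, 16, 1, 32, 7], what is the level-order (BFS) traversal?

Tree insertion order: [45, 13, 21, 43, 25, 16, 1, 32, 7]
Tree (level-order array): [45, 13, None, 1, 21, None, 7, 16, 43, None, None, None, None, 25, None, None, 32]
BFS from the root, enqueuing left then right child of each popped node:
  queue [45] -> pop 45, enqueue [13], visited so far: [45]
  queue [13] -> pop 13, enqueue [1, 21], visited so far: [45, 13]
  queue [1, 21] -> pop 1, enqueue [7], visited so far: [45, 13, 1]
  queue [21, 7] -> pop 21, enqueue [16, 43], visited so far: [45, 13, 1, 21]
  queue [7, 16, 43] -> pop 7, enqueue [none], visited so far: [45, 13, 1, 21, 7]
  queue [16, 43] -> pop 16, enqueue [none], visited so far: [45, 13, 1, 21, 7, 16]
  queue [43] -> pop 43, enqueue [25], visited so far: [45, 13, 1, 21, 7, 16, 43]
  queue [25] -> pop 25, enqueue [32], visited so far: [45, 13, 1, 21, 7, 16, 43, 25]
  queue [32] -> pop 32, enqueue [none], visited so far: [45, 13, 1, 21, 7, 16, 43, 25, 32]
Result: [45, 13, 1, 21, 7, 16, 43, 25, 32]


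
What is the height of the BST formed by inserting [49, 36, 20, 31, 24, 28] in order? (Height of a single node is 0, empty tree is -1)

Insertion order: [49, 36, 20, 31, 24, 28]
Tree (level-order array): [49, 36, None, 20, None, None, 31, 24, None, None, 28]
Compute height bottom-up (empty subtree = -1):
  height(28) = 1 + max(-1, -1) = 0
  height(24) = 1 + max(-1, 0) = 1
  height(31) = 1 + max(1, -1) = 2
  height(20) = 1 + max(-1, 2) = 3
  height(36) = 1 + max(3, -1) = 4
  height(49) = 1 + max(4, -1) = 5
Height = 5


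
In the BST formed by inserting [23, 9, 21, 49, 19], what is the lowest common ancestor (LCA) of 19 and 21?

Tree insertion order: [23, 9, 21, 49, 19]
Tree (level-order array): [23, 9, 49, None, 21, None, None, 19]
In a BST, the LCA of p=19, q=21 is the first node v on the
root-to-leaf path with p <= v <= q (go left if both < v, right if both > v).
Walk from root:
  at 23: both 19 and 21 < 23, go left
  at 9: both 19 and 21 > 9, go right
  at 21: 19 <= 21 <= 21, this is the LCA
LCA = 21


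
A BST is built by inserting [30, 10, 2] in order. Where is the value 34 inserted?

Starting tree (level order): [30, 10, None, 2]
Insertion path: 30
Result: insert 34 as right child of 30
Final tree (level order): [30, 10, 34, 2]


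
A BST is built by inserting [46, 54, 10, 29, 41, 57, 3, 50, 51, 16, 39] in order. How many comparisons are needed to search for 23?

Search path for 23: 46 -> 10 -> 29 -> 16
Found: False
Comparisons: 4


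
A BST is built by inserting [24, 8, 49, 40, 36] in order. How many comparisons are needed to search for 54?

Search path for 54: 24 -> 49
Found: False
Comparisons: 2


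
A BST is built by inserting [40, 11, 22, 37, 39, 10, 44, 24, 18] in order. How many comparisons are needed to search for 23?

Search path for 23: 40 -> 11 -> 22 -> 37 -> 24
Found: False
Comparisons: 5


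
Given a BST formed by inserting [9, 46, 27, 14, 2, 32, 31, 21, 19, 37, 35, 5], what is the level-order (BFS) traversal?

Tree insertion order: [9, 46, 27, 14, 2, 32, 31, 21, 19, 37, 35, 5]
Tree (level-order array): [9, 2, 46, None, 5, 27, None, None, None, 14, 32, None, 21, 31, 37, 19, None, None, None, 35]
BFS from the root, enqueuing left then right child of each popped node:
  queue [9] -> pop 9, enqueue [2, 46], visited so far: [9]
  queue [2, 46] -> pop 2, enqueue [5], visited so far: [9, 2]
  queue [46, 5] -> pop 46, enqueue [27], visited so far: [9, 2, 46]
  queue [5, 27] -> pop 5, enqueue [none], visited so far: [9, 2, 46, 5]
  queue [27] -> pop 27, enqueue [14, 32], visited so far: [9, 2, 46, 5, 27]
  queue [14, 32] -> pop 14, enqueue [21], visited so far: [9, 2, 46, 5, 27, 14]
  queue [32, 21] -> pop 32, enqueue [31, 37], visited so far: [9, 2, 46, 5, 27, 14, 32]
  queue [21, 31, 37] -> pop 21, enqueue [19], visited so far: [9, 2, 46, 5, 27, 14, 32, 21]
  queue [31, 37, 19] -> pop 31, enqueue [none], visited so far: [9, 2, 46, 5, 27, 14, 32, 21, 31]
  queue [37, 19] -> pop 37, enqueue [35], visited so far: [9, 2, 46, 5, 27, 14, 32, 21, 31, 37]
  queue [19, 35] -> pop 19, enqueue [none], visited so far: [9, 2, 46, 5, 27, 14, 32, 21, 31, 37, 19]
  queue [35] -> pop 35, enqueue [none], visited so far: [9, 2, 46, 5, 27, 14, 32, 21, 31, 37, 19, 35]
Result: [9, 2, 46, 5, 27, 14, 32, 21, 31, 37, 19, 35]
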